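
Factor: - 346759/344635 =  - 5^( - 1)*7^1*49537^1* 68927^( - 1 ) 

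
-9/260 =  - 1+251/260= - 0.03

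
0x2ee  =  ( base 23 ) 19E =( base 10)750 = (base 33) mo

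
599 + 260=859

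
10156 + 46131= 56287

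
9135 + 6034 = 15169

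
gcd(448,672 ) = 224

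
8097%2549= 450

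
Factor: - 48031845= - 3^1*5^1 * 3202123^1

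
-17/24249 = -17/24249 = - 0.00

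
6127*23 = 140921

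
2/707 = 2/707 = 0.00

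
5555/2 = 2777+1/2  =  2777.50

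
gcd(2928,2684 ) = 244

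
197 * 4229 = 833113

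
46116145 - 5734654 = 40381491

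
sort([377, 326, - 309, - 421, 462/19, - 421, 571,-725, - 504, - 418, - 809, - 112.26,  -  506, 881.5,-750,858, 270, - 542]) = [ - 809,-750, - 725, - 542, - 506, - 504,  -  421, - 421, - 418, - 309, - 112.26, 462/19,270, 326,377, 571, 858, 881.5 ]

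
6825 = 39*175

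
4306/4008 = 1 + 149/2004 = 1.07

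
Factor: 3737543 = 3737543^1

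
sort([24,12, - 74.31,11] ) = [ - 74.31, 11, 12,24 ] 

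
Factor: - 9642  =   - 2^1*3^1*1607^1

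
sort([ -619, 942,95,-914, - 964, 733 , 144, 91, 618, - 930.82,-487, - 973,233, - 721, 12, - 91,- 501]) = [  -  973, - 964, - 930.82, - 914, - 721,- 619,  -  501, - 487 , - 91, 12,  91, 95, 144, 233,618, 733, 942] 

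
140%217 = 140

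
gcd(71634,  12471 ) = 3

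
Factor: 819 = 3^2*7^1* 13^1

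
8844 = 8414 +430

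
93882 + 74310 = 168192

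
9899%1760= 1099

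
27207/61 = 446 + 1/61= 446.02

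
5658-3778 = 1880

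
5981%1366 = 517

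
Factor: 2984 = 2^3*373^1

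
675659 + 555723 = 1231382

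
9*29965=269685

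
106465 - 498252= - 391787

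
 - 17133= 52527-69660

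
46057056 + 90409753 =136466809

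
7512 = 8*939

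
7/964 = 7/964 = 0.01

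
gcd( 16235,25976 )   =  3247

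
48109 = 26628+21481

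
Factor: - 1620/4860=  - 3^( - 1 )= - 1/3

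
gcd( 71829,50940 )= 9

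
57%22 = 13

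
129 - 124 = 5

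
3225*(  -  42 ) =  - 135450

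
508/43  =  508/43 = 11.81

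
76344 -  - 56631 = 132975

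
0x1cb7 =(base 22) f43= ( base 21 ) ge1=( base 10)7351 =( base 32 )75n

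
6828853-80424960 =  - 73596107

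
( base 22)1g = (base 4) 212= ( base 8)46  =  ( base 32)16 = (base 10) 38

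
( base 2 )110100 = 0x34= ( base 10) 52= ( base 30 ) 1m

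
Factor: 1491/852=7/4 = 2^ ( - 2)*7^1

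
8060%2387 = 899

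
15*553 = 8295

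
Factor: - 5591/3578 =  - 2^ ( - 1)*1789^ ( - 1)*5591^1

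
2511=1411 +1100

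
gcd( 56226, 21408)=6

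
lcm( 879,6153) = 6153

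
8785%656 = 257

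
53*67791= 3592923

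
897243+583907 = 1481150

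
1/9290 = 1/9290 = 0.00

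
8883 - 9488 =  - 605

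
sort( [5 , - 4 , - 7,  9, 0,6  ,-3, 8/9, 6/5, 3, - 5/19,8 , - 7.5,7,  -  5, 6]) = [-7.5, - 7, - 5,-4, - 3, - 5/19, 0, 8/9, 6/5,3,5,  6,6,7, 8 , 9] 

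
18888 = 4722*4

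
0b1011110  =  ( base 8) 136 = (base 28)3A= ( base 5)334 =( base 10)94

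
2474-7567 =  - 5093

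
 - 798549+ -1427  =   - 799976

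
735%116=39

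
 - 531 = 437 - 968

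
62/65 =62/65 = 0.95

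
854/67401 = 854/67401 = 0.01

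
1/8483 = 1/8483 = 0.00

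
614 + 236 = 850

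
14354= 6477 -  - 7877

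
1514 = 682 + 832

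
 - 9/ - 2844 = 1/316=0.00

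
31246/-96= - 15623/48 = - 325.48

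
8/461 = 8/461 = 0.02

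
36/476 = 9/119 = 0.08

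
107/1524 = 107/1524 = 0.07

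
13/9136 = 13/9136 = 0.00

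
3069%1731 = 1338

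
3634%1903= 1731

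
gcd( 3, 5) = 1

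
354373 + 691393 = 1045766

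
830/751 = 1 + 79/751 = 1.11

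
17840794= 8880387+8960407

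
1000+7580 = 8580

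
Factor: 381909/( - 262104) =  - 781/536 = - 2^(  -  3)*11^1*67^( - 1)*71^1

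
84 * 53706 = 4511304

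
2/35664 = 1/17832 = 0.00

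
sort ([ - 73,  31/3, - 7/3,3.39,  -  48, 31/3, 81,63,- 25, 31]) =[ - 73,-48, - 25, -7/3,3.39,  31/3,31/3,31,63,81] 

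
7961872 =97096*82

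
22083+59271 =81354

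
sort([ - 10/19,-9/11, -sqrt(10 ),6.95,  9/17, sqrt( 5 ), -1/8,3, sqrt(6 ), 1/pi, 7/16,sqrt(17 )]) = [ - sqrt( 10),-9/11, - 10/19 ,  -  1/8,  1/pi,  7/16, 9/17,  sqrt(5), sqrt( 6 ), 3, sqrt(17) , 6.95 ] 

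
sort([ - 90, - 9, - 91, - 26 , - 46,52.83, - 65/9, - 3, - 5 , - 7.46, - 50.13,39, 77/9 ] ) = [ - 91, - 90, - 50.13, - 46, - 26, - 9 , - 7.46 , - 65/9  , - 5, - 3,77/9,39,52.83]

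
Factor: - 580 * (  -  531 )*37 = 2^2*3^2*5^1*29^1*  37^1 * 59^1 = 11395260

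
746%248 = 2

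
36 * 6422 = 231192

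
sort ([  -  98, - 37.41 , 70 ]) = [ - 98, - 37.41,70]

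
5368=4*1342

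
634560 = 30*21152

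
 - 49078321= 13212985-62291306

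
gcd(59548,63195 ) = 1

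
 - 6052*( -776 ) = 4696352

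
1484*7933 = 11772572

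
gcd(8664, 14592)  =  456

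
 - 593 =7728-8321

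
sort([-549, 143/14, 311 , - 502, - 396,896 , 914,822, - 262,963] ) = [ - 549 ,  -  502, - 396, - 262,143/14,311,822,896,914, 963 ] 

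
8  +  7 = 15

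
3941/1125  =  3 + 566/1125 = 3.50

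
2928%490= 478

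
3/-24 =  - 1 + 7/8 = - 0.12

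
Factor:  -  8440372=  - 2^2*1289^1*1637^1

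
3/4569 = 1/1523 = 0.00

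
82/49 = 1 + 33/49 = 1.67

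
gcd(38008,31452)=4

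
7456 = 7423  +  33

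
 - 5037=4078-9115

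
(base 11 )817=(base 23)1JK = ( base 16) 3da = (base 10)986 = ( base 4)33122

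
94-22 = 72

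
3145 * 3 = 9435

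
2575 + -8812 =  - 6237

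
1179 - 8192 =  - 7013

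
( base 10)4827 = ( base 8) 11333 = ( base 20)c17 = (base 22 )9L9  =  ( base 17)GBG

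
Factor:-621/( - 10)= 2^(  -  1)* 3^3*5^( - 1)*23^1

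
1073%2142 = 1073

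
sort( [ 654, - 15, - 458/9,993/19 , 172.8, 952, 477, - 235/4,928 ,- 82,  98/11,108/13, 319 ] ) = [-82, - 235/4, - 458/9, - 15,108/13,98/11,  993/19,172.8 , 319, 477, 654  ,  928,952 ]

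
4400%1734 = 932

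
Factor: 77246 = 2^1*13^1*2971^1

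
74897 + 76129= 151026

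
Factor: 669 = 3^1*223^1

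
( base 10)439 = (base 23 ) J2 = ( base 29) F4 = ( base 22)JL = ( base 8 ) 667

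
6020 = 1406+4614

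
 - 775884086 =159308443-935192529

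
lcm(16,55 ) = 880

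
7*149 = 1043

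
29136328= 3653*7976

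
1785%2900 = 1785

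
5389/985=5 + 464/985 = 5.47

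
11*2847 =31317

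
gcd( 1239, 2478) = 1239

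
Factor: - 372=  - 2^2 * 3^1*31^1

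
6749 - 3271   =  3478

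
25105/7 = 3586+3/7= 3586.43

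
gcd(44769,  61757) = 1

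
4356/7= 4356/7 = 622.29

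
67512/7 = 67512/7=9644.57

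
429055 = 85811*5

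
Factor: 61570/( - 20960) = -47/16 = -2^( - 4) * 47^1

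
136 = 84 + 52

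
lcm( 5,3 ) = 15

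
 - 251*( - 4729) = 1186979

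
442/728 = 17/28 = 0.61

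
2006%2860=2006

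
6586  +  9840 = 16426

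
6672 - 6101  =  571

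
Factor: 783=3^3*29^1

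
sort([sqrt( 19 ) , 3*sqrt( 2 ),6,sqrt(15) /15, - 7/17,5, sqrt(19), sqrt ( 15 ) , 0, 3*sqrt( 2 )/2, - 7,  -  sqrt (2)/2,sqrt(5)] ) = [-7, - sqrt( 2)/2,-7/17,0, sqrt( 15)/15,3*sqrt( 2)/2,sqrt ( 5 ),sqrt( 15), 3*sqrt( 2),sqrt(19),sqrt (19), 5 , 6]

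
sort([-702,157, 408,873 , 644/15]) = [ - 702,644/15, 157  ,  408,873 ] 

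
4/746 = 2/373  =  0.01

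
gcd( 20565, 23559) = 3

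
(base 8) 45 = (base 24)1d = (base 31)16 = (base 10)37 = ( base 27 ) 1a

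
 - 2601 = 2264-4865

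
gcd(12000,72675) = 75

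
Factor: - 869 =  - 11^1*79^1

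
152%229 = 152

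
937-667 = 270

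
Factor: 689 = 13^1*53^1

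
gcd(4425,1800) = 75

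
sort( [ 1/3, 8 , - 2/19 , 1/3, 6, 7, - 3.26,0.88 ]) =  [ - 3.26,-2/19, 1/3,1/3,0.88,6,7,  8 ]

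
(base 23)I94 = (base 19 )17i5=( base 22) k29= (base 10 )9733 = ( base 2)10011000000101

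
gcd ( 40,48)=8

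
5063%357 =65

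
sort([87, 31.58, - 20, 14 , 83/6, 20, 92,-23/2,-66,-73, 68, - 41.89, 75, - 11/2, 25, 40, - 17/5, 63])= [ - 73, - 66,-41.89, - 20,-23/2, - 11/2, - 17/5, 83/6, 14,  20,  25,31.58,40 , 63, 68, 75,87, 92 ] 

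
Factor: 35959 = 7^1 * 11^1*467^1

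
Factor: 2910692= 2^2 *727673^1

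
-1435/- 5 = 287/1 = 287.00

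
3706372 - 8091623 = -4385251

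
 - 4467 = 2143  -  6610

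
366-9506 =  - 9140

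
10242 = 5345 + 4897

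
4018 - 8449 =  - 4431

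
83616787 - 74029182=9587605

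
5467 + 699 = 6166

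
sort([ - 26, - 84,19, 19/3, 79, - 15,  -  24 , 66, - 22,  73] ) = [  -  84, - 26, - 24, - 22,  -  15,19/3, 19,66, 73,79]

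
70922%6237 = 2315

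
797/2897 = 797/2897 = 0.28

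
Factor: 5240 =2^3*5^1*131^1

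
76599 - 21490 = 55109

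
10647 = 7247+3400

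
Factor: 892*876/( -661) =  - 781392/661 = - 2^4*3^1*73^1*223^1*661^( - 1)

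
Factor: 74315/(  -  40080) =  - 2^(-4)*3^( - 1 )*89^1 = - 89/48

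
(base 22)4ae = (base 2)100001111010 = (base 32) 23q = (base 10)2170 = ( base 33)1wp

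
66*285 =18810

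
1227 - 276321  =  -275094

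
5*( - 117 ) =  - 585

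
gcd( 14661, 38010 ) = 543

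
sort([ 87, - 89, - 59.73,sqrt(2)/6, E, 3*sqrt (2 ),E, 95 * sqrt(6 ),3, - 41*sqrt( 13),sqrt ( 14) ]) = [-41*sqrt(13 ), - 89,-59.73,sqrt(2)/6 , E, E,3,sqrt(14 ),3*sqrt( 2 ), 87,95*sqrt (6 ) ]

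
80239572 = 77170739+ 3068833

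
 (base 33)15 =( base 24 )1e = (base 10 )38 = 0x26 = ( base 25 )1D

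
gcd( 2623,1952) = 61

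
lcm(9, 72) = 72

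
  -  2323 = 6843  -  9166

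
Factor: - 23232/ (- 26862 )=32/37 =2^5 * 37^ ( - 1) 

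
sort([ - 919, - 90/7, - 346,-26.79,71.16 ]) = [ - 919 , - 346, - 26.79, - 90/7,71.16 ] 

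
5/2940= 1/588 =0.00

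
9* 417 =3753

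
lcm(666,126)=4662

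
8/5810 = 4/2905 = 0.00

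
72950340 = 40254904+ 32695436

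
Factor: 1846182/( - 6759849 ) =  - 615394/2253283  =  - 2^1*13^1 * 23669^1 * 2253283^( - 1)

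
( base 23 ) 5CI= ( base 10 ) 2939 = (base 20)76j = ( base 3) 11000212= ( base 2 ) 101101111011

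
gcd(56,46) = 2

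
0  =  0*285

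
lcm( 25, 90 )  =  450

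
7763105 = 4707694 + 3055411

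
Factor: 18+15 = 3^1*11^1= 33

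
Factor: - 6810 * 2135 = -2^1*3^1*5^2* 7^1*61^1*227^1 = - 14539350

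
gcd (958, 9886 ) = 2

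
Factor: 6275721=3^1*43^1 * 48649^1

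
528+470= 998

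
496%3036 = 496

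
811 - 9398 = -8587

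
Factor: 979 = 11^1 *89^1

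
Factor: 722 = 2^1*19^2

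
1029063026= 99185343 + 929877683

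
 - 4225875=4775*( - 885)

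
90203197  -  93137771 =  - 2934574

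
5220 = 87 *60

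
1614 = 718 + 896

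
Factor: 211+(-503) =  - 292 = - 2^2*73^1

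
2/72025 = 2/72025  =  0.00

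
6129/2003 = 3 + 120/2003 = 3.06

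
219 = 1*219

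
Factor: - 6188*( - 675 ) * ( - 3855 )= - 2^2*3^4*5^3*7^1*13^1*17^1*257^1  =  - 16101949500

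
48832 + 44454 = 93286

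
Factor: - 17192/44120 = - 2149/5515 = - 5^ (-1 )*7^1*307^1*1103^(  -  1 ) 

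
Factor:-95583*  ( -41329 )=3^1*37^1*151^1*211^1*1117^1 = 3950349807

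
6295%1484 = 359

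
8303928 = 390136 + 7913792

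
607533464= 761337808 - 153804344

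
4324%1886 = 552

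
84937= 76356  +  8581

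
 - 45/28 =- 2 + 11/28 =- 1.61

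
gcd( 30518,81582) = 2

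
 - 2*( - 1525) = 3050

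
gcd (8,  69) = 1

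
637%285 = 67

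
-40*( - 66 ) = 2640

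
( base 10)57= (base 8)71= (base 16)39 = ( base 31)1Q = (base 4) 321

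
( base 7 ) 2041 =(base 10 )715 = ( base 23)182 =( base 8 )1313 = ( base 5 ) 10330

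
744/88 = 93/11 =8.45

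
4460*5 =22300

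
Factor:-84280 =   -  2^3*5^1* 7^2*43^1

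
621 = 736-115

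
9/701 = 9/701 = 0.01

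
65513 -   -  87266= 152779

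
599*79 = 47321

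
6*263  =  1578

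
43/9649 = 43/9649  =  0.00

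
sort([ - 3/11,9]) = [ - 3/11,  9 ] 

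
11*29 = 319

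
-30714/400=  - 15357/200 = -  76.78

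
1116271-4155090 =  - 3038819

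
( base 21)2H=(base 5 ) 214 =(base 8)73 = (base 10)59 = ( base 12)4B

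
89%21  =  5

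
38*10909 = 414542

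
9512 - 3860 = 5652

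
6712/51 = 6712/51 = 131.61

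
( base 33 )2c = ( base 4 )1032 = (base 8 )116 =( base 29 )2k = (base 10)78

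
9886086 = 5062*1953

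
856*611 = 523016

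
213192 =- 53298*( - 4)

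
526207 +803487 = 1329694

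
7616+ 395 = 8011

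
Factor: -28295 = -5^1*5659^1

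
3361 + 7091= 10452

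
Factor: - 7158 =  - 2^1*3^1*1193^1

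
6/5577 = 2/1859   =  0.00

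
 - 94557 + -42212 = -136769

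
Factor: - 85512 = - 2^3*3^1 * 7^1*509^1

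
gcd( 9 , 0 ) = 9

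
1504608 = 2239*672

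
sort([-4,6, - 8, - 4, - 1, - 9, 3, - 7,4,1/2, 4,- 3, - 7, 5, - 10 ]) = [ - 10, - 9, - 8, - 7, -7, - 4, -4, - 3, - 1, 1/2, 3,4, 4, 5, 6]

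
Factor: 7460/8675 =1492/1735 = 2^2 * 5^(  -  1 )*347^(-1) * 373^1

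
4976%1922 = 1132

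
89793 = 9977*9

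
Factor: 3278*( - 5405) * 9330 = - 165305114700 = - 2^2* 3^1*5^2*11^1*23^1 * 47^1 * 149^1 * 311^1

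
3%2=1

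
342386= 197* 1738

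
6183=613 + 5570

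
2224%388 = 284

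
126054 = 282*447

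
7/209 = 7/209 = 0.03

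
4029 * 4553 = 18344037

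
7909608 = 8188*966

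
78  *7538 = 587964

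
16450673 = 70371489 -53920816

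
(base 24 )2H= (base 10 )65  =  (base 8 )101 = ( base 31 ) 23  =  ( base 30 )25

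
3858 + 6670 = 10528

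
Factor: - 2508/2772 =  - 3^( - 1 )*7^( - 1 )*19^1 = - 19/21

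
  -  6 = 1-7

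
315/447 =105/149 = 0.70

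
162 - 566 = - 404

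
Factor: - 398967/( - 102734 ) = 2^(  -  1) * 3^1*31^( - 1)*1657^( - 1 ) * 132989^1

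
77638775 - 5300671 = 72338104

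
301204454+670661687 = 971866141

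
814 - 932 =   -  118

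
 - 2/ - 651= 2/651 =0.00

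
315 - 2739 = -2424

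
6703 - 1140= 5563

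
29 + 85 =114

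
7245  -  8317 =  - 1072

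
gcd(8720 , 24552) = 8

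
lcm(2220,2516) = 37740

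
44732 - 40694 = 4038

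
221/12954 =13/762=0.02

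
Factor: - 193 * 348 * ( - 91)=2^2*3^1*7^1 * 13^1 * 29^1*193^1 =6111924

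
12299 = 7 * 1757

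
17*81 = 1377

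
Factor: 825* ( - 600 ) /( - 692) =2^1*3^2  *  5^4*11^1*173^ ( - 1 )   =  123750/173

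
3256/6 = 1628/3 = 542.67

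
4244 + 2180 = 6424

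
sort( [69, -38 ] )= [- 38,69]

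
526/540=263/270  =  0.97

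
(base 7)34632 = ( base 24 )FAC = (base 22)I84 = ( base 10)8892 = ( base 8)21274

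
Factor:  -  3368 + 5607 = 2239^1 =2239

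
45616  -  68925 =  - 23309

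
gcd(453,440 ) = 1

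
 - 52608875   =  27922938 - 80531813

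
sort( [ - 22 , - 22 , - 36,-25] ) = [ - 36, - 25, - 22, - 22]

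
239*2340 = 559260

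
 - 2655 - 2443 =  - 5098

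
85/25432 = 5/1496 = 0.00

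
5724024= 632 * 9057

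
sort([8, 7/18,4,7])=[7/18, 4, 7,  8 ]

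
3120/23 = 135 + 15/23=135.65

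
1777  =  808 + 969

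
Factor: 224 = 2^5*7^1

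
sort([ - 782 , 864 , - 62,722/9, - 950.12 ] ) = [ - 950.12, - 782, - 62, 722/9,864]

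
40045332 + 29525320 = 69570652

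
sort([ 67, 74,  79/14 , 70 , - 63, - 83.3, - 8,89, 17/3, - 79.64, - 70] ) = [-83.3, - 79.64, - 70, - 63 , - 8,79/14, 17/3,67,70,74, 89]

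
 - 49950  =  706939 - 756889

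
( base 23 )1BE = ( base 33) o4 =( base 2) 1100011100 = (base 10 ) 796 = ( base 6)3404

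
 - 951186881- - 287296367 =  - 663890514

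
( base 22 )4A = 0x62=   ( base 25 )3N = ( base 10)98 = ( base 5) 343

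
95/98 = 95/98 = 0.97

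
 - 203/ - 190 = 1 + 13/190 = 1.07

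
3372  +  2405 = 5777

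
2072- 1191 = 881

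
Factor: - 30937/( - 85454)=2^( - 1)*30937^1*42727^( - 1 )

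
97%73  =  24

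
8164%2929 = 2306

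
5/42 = 5/42 = 0.12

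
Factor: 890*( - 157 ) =  -  139730 = - 2^1*5^1 * 89^1*157^1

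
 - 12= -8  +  -4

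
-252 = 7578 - 7830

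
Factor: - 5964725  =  -5^2*13^1*18353^1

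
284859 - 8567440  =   - 8282581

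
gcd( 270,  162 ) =54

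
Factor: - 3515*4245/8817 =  - 4973725/2939= - 5^2 * 19^1*37^1*283^1*2939^( - 1)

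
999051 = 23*43437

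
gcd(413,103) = 1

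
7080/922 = 7+313/461 = 7.68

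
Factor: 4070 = 2^1 * 5^1  *  11^1*37^1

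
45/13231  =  45/13231 = 0.00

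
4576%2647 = 1929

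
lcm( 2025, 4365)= 196425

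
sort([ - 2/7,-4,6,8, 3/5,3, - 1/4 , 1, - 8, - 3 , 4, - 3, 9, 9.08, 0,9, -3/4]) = [ - 8, - 4,-3, - 3, - 3/4, - 2/7, - 1/4, 0, 3/5, 1, 3, 4 , 6, 8,  9,9, 9.08]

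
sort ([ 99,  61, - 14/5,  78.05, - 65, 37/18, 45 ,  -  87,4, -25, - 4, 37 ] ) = [ - 87,  -  65,  -  25, -4,- 14/5, 37/18, 4, 37, 45, 61 , 78.05, 99 ]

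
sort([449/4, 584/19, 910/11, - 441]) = [ - 441,584/19,  910/11, 449/4]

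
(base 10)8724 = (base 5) 234344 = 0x2214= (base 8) 21024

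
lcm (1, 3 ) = 3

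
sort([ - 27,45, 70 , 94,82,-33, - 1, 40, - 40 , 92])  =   [ - 40,-33 , - 27  ,  -  1,40, 45, 70 , 82,  92, 94]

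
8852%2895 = 167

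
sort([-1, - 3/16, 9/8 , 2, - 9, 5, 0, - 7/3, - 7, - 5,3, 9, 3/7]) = [  -  9, - 7, - 5, - 7/3, - 1, - 3/16, 0, 3/7, 9/8, 2 , 3 , 5, 9]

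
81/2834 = 81/2834=0.03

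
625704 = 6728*93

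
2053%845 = 363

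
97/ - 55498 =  -1  +  55401/55498 = - 0.00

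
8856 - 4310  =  4546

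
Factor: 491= 491^1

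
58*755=43790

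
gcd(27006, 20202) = 42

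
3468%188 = 84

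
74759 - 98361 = -23602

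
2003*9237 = 18501711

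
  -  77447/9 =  - 77447/9 = -8605.22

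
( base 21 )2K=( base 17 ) 3b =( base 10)62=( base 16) 3e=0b111110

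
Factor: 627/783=209/261 = 3^( - 2)*11^1*19^1*29^( - 1)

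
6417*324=2079108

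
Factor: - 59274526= - 2^1*503^1*58921^1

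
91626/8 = 45813/4 = 11453.25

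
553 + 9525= 10078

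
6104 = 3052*2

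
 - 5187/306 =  - 1729/102 = - 16.95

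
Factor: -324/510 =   -  54/85 = - 2^1*3^3*5^( - 1 )*17^( - 1 )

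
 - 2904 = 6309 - 9213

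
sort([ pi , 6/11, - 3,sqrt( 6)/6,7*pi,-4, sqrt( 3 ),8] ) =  [  -  4,-3, sqrt( 6)/6, 6/11, sqrt( 3), pi, 8 , 7*pi] 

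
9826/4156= 4913/2078=2.36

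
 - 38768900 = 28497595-67266495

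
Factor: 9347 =13^1*719^1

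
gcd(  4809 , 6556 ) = 1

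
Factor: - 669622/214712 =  - 334811/107356 = - 2^( - 2)*23^1 * 14557^1*26839^( - 1)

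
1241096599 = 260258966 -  - 980837633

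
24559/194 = 24559/194 = 126.59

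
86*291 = 25026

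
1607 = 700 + 907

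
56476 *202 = 11408152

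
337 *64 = 21568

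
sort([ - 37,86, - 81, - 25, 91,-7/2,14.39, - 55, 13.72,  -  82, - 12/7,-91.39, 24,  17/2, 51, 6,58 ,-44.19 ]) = [ - 91.39,  -  82, - 81, - 55  , - 44.19, - 37,  -  25,- 7/2, - 12/7 , 6,17/2, 13.72, 14.39, 24, 51,58, 86,  91]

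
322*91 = 29302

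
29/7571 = 29/7571 = 0.00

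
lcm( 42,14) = 42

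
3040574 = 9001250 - 5960676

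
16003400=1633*9800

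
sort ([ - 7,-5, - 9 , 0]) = [ - 9,-7,-5, 0]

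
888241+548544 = 1436785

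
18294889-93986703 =-75691814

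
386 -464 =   -  78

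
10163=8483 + 1680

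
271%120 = 31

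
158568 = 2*79284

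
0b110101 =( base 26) 21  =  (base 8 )65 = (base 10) 53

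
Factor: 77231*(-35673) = -3^1*7^1*11^2*17^1*23^1* 47^1*59^1 = - 2755061463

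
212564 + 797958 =1010522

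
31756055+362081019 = 393837074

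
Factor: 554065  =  5^1*110813^1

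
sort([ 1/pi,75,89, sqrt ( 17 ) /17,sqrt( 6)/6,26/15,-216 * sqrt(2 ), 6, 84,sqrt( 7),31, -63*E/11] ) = [  -  216 * sqrt( 2), - 63*E/11 , sqrt( 17 )/17,1/pi, sqrt(6) /6,26/15, sqrt(7),6, 31,75,84,89] 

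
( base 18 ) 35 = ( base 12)4b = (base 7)113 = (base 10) 59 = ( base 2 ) 111011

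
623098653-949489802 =-326391149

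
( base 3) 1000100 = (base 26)12A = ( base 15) 343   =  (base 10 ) 738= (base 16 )2e2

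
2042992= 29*70448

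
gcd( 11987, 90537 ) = 1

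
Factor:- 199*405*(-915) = 73744425 = 3^5*5^2*61^1*199^1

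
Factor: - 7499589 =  - 3^1*2499863^1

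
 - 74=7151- 7225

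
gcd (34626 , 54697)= 1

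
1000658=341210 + 659448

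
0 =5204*0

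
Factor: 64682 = 2^1*32341^1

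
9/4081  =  9/4081 =0.00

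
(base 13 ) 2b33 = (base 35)54U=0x1897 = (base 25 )a1k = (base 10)6295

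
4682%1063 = 430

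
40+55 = 95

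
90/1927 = 90/1927 = 0.05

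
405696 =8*50712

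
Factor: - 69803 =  - 29^2*83^1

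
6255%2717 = 821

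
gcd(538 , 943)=1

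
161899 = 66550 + 95349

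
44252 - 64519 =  - 20267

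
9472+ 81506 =90978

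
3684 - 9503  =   -5819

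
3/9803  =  3/9803 = 0.00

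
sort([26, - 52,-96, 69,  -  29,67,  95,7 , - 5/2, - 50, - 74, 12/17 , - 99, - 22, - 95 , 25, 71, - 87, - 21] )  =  [ - 99, - 96, - 95, - 87, - 74, - 52,  -  50, - 29, - 22, - 21 ,-5/2, 12/17,7,  25,  26, 67 , 69,71,95 ]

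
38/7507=38/7507= 0.01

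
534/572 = 267/286 = 0.93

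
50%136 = 50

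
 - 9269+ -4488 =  - 13757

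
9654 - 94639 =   -  84985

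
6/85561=6/85561 =0.00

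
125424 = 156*804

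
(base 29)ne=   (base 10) 681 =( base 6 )3053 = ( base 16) 2A9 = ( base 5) 10211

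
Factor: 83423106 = 2^1*3^2 * 13^1*356509^1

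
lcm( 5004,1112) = 10008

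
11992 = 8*1499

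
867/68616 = 289/22872 = 0.01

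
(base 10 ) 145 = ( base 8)221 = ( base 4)2101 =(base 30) 4p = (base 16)91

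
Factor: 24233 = 11^1*2203^1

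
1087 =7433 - 6346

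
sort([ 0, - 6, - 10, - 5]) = [ - 10, - 6, - 5, 0]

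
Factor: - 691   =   - 691^1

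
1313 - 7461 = -6148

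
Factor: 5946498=2^1*3^2*17^1  *  19433^1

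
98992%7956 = 3520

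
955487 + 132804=1088291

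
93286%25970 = 15376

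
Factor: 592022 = 2^1*296011^1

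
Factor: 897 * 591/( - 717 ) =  - 176709/239 = - 3^1*13^1*23^1*197^1*239^( -1 )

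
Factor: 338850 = 2^1*3^3*5^2*251^1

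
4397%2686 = 1711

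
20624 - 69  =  20555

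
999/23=999/23=43.43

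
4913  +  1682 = 6595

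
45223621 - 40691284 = 4532337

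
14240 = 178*80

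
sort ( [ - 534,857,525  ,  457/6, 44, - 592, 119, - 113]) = [ - 592, - 534, - 113, 44, 457/6,119,525, 857] 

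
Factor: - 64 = -2^6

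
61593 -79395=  -17802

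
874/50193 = 874/50193 = 0.02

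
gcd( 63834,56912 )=2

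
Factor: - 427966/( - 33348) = 77/6 = 2^( - 1 )*3^(  -  1 )*7^1*11^1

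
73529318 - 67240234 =6289084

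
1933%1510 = 423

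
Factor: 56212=2^2*13^1*23^1* 47^1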